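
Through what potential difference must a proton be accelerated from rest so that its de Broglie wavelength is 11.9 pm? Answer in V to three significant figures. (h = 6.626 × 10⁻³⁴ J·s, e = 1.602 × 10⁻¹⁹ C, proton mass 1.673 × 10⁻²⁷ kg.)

V = 5.78 V

p = h/λ = 6.626 × 10⁻³⁴ / 1.190 × 10⁻¹¹ = 5.568 × 10⁻²³ kg·m/s.
KE = p²/(2m) = 9.266 × 10⁻¹⁹ J.
V = KE/e = 9.266 × 10⁻¹⁹ / (1.602 × 10⁻¹⁹) = 5.78 V.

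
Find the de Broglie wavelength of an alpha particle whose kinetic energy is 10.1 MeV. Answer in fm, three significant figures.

KE = 10.1 MeV = 1.618 × 10⁻¹² J.
p = √(2mKE) = √(2 × 6.645 × 10⁻²⁷ × 1.618 × 10⁻¹²) = 1.466 × 10⁻¹⁹ kg·m/s.
λ = h/p = 6.626 × 10⁻³⁴ / 1.466 × 10⁻¹⁹ = 4.52 × 10⁻¹⁵ m = 4.52 fm.

λ = 4.52 fm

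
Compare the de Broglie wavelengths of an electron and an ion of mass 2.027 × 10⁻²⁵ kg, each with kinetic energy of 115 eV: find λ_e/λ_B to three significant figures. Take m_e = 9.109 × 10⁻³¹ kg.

λ_e/λ_B = 472

At fixed KE, p = √(2mKE) so λ = h/p ∝ 1/√m.
λ_e/λ_B = √(m_B/m_e) = √(2.027 × 10⁻²⁵/9.109 × 10⁻³¹) = √(2.225 × 10⁵) = 472.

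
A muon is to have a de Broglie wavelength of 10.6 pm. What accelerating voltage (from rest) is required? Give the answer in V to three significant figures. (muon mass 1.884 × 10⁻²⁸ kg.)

V = 64.7 V

p = h/λ = 6.626 × 10⁻³⁴ / 1.060 × 10⁻¹¹ = 6.251 × 10⁻²³ kg·m/s.
KE = p²/(2m) = 1.037 × 10⁻¹⁷ J.
V = KE/e = 1.037 × 10⁻¹⁷ / (1.602 × 10⁻¹⁹) = 64.7 V.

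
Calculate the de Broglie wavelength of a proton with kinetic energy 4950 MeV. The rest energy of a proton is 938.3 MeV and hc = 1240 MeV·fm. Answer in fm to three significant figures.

Total energy E = KE + m₀c² = 4950 + 938.3 = 5888.3 MeV.
(pc)² = E² − (m₀c²)² = (5888.3)² − (938.3)² = 3.379 × 10⁷ MeV², so pc = 5813 MeV.
λ = hc/(pc) = 1240 MeV·fm / 5813 MeV = 0.213 fm.

λ = 0.213 fm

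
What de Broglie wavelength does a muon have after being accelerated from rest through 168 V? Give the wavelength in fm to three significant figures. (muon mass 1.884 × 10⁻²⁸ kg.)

λ = 6580 fm

KE = eV = 1.602 × 10⁻¹⁹ × 168.0 = 2.691 × 10⁻¹⁷ J.
p = √(2mKE) = √(2 × 1.884 × 10⁻²⁸ × 2.691 × 10⁻¹⁷) = 1.007 × 10⁻²² kg·m/s.
λ = h/p = 6.626 × 10⁻³⁴ / 1.007 × 10⁻²² = 6.58 × 10⁻¹² m = 6580 fm.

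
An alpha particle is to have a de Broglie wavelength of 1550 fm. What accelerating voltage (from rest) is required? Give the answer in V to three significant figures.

p = h/λ = 6.626 × 10⁻³⁴ / 1.550 × 10⁻¹² = 4.275 × 10⁻²² kg·m/s.
KE = p²/(2m) = 1.375 × 10⁻¹⁷ J.
V = KE/2e = 1.375 × 10⁻¹⁷ / (2 × 1.602 × 10⁻¹⁹) = 42.9 V.

V = 42.9 V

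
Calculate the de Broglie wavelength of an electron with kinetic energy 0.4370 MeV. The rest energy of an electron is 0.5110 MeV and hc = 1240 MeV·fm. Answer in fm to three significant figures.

Total energy E = KE + m₀c² = 0.4370 + 0.5110 = 0.9480 MeV.
(pc)² = E² − (m₀c²)² = (0.9480)² − (0.5110)² = 0.6376 MeV², so pc = 0.7985 MeV.
λ = hc/(pc) = 1240 MeV·fm / 0.7985 MeV = 1550 fm.

λ = 1550 fm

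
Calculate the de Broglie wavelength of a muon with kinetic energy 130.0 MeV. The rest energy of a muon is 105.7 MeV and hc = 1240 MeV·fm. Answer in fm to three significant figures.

Total energy E = KE + m₀c² = 130.0 + 105.7 = 235.7 MeV.
(pc)² = E² − (m₀c²)² = (235.7)² − (105.7)² = 4.438 × 10⁴ MeV², so pc = 210.7 MeV.
λ = hc/(pc) = 1240 MeV·fm / 210.7 MeV = 5.89 fm.

λ = 5.89 fm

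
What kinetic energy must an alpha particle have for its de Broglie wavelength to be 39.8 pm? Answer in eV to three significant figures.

KE = 0.130 eV

p = h/λ = 6.626 × 10⁻³⁴ / 3.980 × 10⁻¹¹ = 1.665 × 10⁻²³ kg·m/s.
KE = p²/(2m) = (1.665 × 10⁻²³)² / (2 × 6.645 × 10⁻²⁷) = 2.086 × 10⁻²⁰ J = 0.130 eV.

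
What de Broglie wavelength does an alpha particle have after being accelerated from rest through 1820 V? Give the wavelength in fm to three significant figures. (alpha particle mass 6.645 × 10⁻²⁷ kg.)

KE = 2eV = 2 × 1.602 × 10⁻¹⁹ × 1820 = 5.831 × 10⁻¹⁶ J.
p = √(2mKE) = √(2 × 6.645 × 10⁻²⁷ × 5.831 × 10⁻¹⁶) = 2.784 × 10⁻²¹ kg·m/s.
λ = h/p = 6.626 × 10⁻³⁴ / 2.784 × 10⁻²¹ = 2.38 × 10⁻¹³ m = 238 fm.

λ = 238 fm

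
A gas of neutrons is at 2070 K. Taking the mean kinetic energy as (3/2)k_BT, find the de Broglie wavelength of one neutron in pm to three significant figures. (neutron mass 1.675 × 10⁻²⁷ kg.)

KE = (3/2)k_BT = 1.5 × 1.381 × 10⁻²³ × 2070 = 4.288 × 10⁻²⁰ J.
p = √(2mKE) = √(2 × 1.675 × 10⁻²⁷ × 4.288 × 10⁻²⁰) = 1.199 × 10⁻²³ kg·m/s.
λ = h/p = 5.53 × 10⁻¹¹ m = 55.3 pm.

λ = 55.3 pm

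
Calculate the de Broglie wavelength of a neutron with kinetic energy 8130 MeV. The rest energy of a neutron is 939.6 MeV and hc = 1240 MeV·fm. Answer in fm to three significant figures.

λ = 0.137 fm

Total energy E = KE + m₀c² = 8130 + 939.6 = 9069.6 MeV.
(pc)² = E² − (m₀c²)² = (9069.6)² − (939.6)² = 8.137 × 10⁷ MeV², so pc = 9021 MeV.
λ = hc/(pc) = 1240 MeV·fm / 9021 MeV = 0.137 fm.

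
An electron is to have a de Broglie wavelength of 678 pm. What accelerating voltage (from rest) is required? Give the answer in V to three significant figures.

p = h/λ = 6.626 × 10⁻³⁴ / 6.780 × 10⁻¹⁰ = 9.773 × 10⁻²⁵ kg·m/s.
KE = p²/(2m) = 5.243 × 10⁻¹⁹ J.
V = KE/e = 5.243 × 10⁻¹⁹ / (1.602 × 10⁻¹⁹) = 3.27 V.

V = 3.27 V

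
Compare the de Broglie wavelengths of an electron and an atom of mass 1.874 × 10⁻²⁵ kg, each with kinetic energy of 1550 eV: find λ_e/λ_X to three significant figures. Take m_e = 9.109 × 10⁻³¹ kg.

At fixed KE, p = √(2mKE) so λ = h/p ∝ 1/√m.
λ_e/λ_X = √(m_X/m_e) = √(1.874 × 10⁻²⁵/9.109 × 10⁻³¹) = √(2.057 × 10⁵) = 454.

λ_e/λ_X = 454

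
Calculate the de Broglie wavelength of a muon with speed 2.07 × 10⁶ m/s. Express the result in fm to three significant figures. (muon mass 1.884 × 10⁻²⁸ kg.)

p = mv = 1.884 × 10⁻²⁸ × 2.07 × 10⁶ = 3.900 × 10⁻²² kg·m/s.
λ = h/p = 6.626 × 10⁻³⁴ / 3.900 × 10⁻²² = 1.70 × 10⁻¹² m = 1700 fm.

λ = 1700 fm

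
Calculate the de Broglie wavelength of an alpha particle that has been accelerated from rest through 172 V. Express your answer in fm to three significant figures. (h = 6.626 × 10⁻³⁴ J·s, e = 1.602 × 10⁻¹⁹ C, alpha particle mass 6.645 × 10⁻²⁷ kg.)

λ = 774 fm

KE = 2eV = 2 × 1.602 × 10⁻¹⁹ × 172.0 = 5.511 × 10⁻¹⁷ J.
p = √(2mKE) = √(2 × 6.645 × 10⁻²⁷ × 5.511 × 10⁻¹⁷) = 8.558 × 10⁻²² kg·m/s.
λ = h/p = 6.626 × 10⁻³⁴ / 8.558 × 10⁻²² = 7.74 × 10⁻¹³ m = 774 fm.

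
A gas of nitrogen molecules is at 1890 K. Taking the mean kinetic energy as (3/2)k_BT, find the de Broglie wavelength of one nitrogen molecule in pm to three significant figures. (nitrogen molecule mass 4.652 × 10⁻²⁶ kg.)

KE = (3/2)k_BT = 1.5 × 1.381 × 10⁻²³ × 1890 = 3.915 × 10⁻²⁰ J.
p = √(2mKE) = √(2 × 4.652 × 10⁻²⁶ × 3.915 × 10⁻²⁰) = 6.035 × 10⁻²³ kg·m/s.
λ = h/p = 1.10 × 10⁻¹¹ m = 11.0 pm.

λ = 11.0 pm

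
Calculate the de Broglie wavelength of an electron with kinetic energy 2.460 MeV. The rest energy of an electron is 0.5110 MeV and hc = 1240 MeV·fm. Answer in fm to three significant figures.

λ = 424 fm

Total energy E = KE + m₀c² = 2.460 + 0.5110 = 2.9710 MeV.
(pc)² = E² − (m₀c²)² = (2.9710)² − (0.5110)² = 8.566 MeV², so pc = 2.927 MeV.
λ = hc/(pc) = 1240 MeV·fm / 2.927 MeV = 424 fm.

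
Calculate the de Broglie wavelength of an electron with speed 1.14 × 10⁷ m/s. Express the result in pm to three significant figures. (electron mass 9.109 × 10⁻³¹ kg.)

p = mv = 9.109 × 10⁻³¹ × 1.14 × 10⁷ = 1.038 × 10⁻²³ kg·m/s.
λ = h/p = 6.626 × 10⁻³⁴ / 1.038 × 10⁻²³ = 6.38 × 10⁻¹¹ m = 63.8 pm.

λ = 63.8 pm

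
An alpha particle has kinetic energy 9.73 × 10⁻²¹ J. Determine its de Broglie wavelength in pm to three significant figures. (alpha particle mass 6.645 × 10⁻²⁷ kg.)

p = √(2mKE) = √(2 × 6.645 × 10⁻²⁷ × 9.730 × 10⁻²¹) = 1.137 × 10⁻²³ kg·m/s.
λ = h/p = 6.626 × 10⁻³⁴ / 1.137 × 10⁻²³ = 5.83 × 10⁻¹¹ m = 58.3 pm.

λ = 58.3 pm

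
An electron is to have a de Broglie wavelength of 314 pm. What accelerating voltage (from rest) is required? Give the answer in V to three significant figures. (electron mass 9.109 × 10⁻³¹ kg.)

p = h/λ = 6.626 × 10⁻³⁴ / 3.140 × 10⁻¹⁰ = 2.110 × 10⁻²⁴ kg·m/s.
KE = p²/(2m) = 2.444 × 10⁻¹⁸ J.
V = KE/e = 2.444 × 10⁻¹⁸ / (1.602 × 10⁻¹⁹) = 15.3 V.

V = 15.3 V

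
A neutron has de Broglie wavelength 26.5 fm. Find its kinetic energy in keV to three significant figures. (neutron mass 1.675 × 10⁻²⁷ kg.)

KE = 1160 keV

p = h/λ = 6.626 × 10⁻³⁴ / 2.650 × 10⁻¹⁴ = 2.500 × 10⁻²⁰ kg·m/s.
KE = p²/(2m) = (2.500 × 10⁻²⁰)² / (2 × 1.675 × 10⁻²⁷) = 1.866 × 10⁻¹³ J = 1160 keV.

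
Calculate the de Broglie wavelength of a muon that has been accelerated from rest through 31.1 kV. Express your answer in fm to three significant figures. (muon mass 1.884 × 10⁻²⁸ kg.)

KE = eV = 1.602 × 10⁻¹⁹ × 3.110 × 10⁴ = 4.982 × 10⁻¹⁵ J.
p = √(2mKE) = √(2 × 1.884 × 10⁻²⁸ × 4.982 × 10⁻¹⁵) = 1.370 × 10⁻²¹ kg·m/s.
λ = h/p = 6.626 × 10⁻³⁴ / 1.370 × 10⁻²¹ = 4.84 × 10⁻¹³ m = 484 fm.

λ = 484 fm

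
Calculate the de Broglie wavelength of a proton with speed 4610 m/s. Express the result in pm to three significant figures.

p = mv = 1.673 × 10⁻²⁷ × 4610 = 7.713 × 10⁻²⁴ kg·m/s.
λ = h/p = 6.626 × 10⁻³⁴ / 7.713 × 10⁻²⁴ = 8.59 × 10⁻¹¹ m = 85.9 pm.

λ = 85.9 pm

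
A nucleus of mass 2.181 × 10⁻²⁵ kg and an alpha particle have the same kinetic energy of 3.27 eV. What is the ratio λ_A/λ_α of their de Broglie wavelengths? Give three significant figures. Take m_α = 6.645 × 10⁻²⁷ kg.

At fixed KE, p = √(2mKE) so λ = h/p ∝ 1/√m.
λ_A/λ_α = √(m_α/m_A) = √(6.645 × 10⁻²⁷/2.181 × 10⁻²⁵) = √(0.03047) = 0.175.

λ_A/λ_α = 0.175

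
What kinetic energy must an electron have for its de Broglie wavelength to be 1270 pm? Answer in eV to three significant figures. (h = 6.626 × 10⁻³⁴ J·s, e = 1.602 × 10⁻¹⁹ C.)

KE = 0.933 eV

p = h/λ = 6.626 × 10⁻³⁴ / 1.270 × 10⁻⁹ = 5.217 × 10⁻²⁵ kg·m/s.
KE = p²/(2m) = (5.217 × 10⁻²⁵)² / (2 × 9.109 × 10⁻³¹) = 1.494 × 10⁻¹⁹ J = 0.933 eV.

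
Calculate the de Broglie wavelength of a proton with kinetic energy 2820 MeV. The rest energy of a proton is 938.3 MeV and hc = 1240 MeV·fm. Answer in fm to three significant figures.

λ = 0.341 fm

Total energy E = KE + m₀c² = 2820 + 938.3 = 3758.3 MeV.
(pc)² = E² − (m₀c²)² = (3758.3)² − (938.3)² = 1.324 × 10⁷ MeV², so pc = 3639 MeV.
λ = hc/(pc) = 1240 MeV·fm / 3639 MeV = 0.341 fm.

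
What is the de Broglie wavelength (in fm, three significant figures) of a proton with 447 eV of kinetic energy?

λ = 1350 fm

KE = 447 eV = 7.161 × 10⁻¹⁷ J.
p = √(2mKE) = √(2 × 1.673 × 10⁻²⁷ × 7.161 × 10⁻¹⁷) = 4.895 × 10⁻²² kg·m/s.
λ = h/p = 6.626 × 10⁻³⁴ / 4.895 × 10⁻²² = 1.35 × 10⁻¹² m = 1350 fm.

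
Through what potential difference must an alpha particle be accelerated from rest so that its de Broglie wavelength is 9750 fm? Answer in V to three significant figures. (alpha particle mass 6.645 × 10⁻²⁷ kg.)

p = h/λ = 6.626 × 10⁻³⁴ / 9.750 × 10⁻¹² = 6.796 × 10⁻²³ kg·m/s.
KE = p²/(2m) = 3.475 × 10⁻¹⁹ J.
V = KE/2e = 3.475 × 10⁻¹⁹ / (2 × 1.602 × 10⁻¹⁹) = 1.08 V.

V = 1.08 V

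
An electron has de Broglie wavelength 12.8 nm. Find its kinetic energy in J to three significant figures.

p = h/λ = 6.626 × 10⁻³⁴ / 1.280 × 10⁻⁸ = 5.177 × 10⁻²⁶ kg·m/s.
KE = p²/(2m) = (5.177 × 10⁻²⁶)² / (2 × 9.109 × 10⁻³¹) = 1.471 × 10⁻²¹ J = 1.47 × 10⁻²¹ J.

KE = 1.47 × 10⁻²¹ J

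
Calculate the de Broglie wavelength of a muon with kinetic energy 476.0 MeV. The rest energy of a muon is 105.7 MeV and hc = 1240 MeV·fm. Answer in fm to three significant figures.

λ = 2.17 fm

Total energy E = KE + m₀c² = 476.0 + 105.7 = 581.7 MeV.
(pc)² = E² − (m₀c²)² = (581.7)² − (105.7)² = 3.272 × 10⁵ MeV², so pc = 572.0 MeV.
λ = hc/(pc) = 1240 MeV·fm / 572.0 MeV = 2.17 fm.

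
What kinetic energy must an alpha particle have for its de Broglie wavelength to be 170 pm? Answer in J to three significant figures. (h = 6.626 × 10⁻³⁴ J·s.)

KE = 1.14 × 10⁻²¹ J

p = h/λ = 6.626 × 10⁻³⁴ / 1.700 × 10⁻¹⁰ = 3.898 × 10⁻²⁴ kg·m/s.
KE = p²/(2m) = (3.898 × 10⁻²⁴)² / (2 × 6.645 × 10⁻²⁷) = 1.143 × 10⁻²¹ J = 1.14 × 10⁻²¹ J.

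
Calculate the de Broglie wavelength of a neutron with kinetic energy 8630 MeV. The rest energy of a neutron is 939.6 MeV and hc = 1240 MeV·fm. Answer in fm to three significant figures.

Total energy E = KE + m₀c² = 8630 + 939.6 = 9569.6 MeV.
(pc)² = E² − (m₀c²)² = (9569.6)² − (939.6)² = 9.069 × 10⁷ MeV², so pc = 9523 MeV.
λ = hc/(pc) = 1240 MeV·fm / 9523 MeV = 0.130 fm.

λ = 0.130 fm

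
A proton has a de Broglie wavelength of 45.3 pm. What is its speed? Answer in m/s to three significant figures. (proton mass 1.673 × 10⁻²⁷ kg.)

v = 8740 m/s

p = h/λ = 6.626 × 10⁻³⁴ / 4.530 × 10⁻¹¹ = 1.463 × 10⁻²³ kg·m/s.
v = p/m = 1.463 × 10⁻²³ / 1.673 × 10⁻²⁷ = 8.74 × 10³ m/s = 8740 m/s.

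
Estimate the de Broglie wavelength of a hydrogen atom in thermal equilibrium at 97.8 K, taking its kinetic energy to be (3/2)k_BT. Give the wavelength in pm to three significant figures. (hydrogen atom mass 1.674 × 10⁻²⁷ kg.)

λ = 254 pm

KE = (3/2)k_BT = 1.5 × 1.381 × 10⁻²³ × 97.8 = 2.026 × 10⁻²¹ J.
p = √(2mKE) = √(2 × 1.674 × 10⁻²⁷ × 2.026 × 10⁻²¹) = 2.604 × 10⁻²⁴ kg·m/s.
λ = h/p = 2.54 × 10⁻¹⁰ m = 254 pm.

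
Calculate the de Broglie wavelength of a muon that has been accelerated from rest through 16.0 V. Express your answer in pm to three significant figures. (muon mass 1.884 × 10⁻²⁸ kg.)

KE = eV = 1.602 × 10⁻¹⁹ × 16.00 = 2.563 × 10⁻¹⁸ J.
p = √(2mKE) = √(2 × 1.884 × 10⁻²⁸ × 2.563 × 10⁻¹⁸) = 3.108 × 10⁻²³ kg·m/s.
λ = h/p = 6.626 × 10⁻³⁴ / 3.108 × 10⁻²³ = 2.13 × 10⁻¹¹ m = 21.3 pm.

λ = 21.3 pm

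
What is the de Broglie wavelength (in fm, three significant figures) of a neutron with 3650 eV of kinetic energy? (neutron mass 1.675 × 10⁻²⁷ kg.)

KE = 3650 eV = 5.847 × 10⁻¹⁶ J.
p = √(2mKE) = √(2 × 1.675 × 10⁻²⁷ × 5.847 × 10⁻¹⁶) = 1.400 × 10⁻²¹ kg·m/s.
λ = h/p = 6.626 × 10⁻³⁴ / 1.400 × 10⁻²¹ = 4.73 × 10⁻¹³ m = 473 fm.

λ = 473 fm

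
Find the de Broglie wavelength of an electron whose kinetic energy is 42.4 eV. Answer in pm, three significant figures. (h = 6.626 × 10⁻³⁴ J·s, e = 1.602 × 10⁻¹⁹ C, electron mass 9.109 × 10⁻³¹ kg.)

λ = 188 pm

KE = 42.4 eV = 6.792 × 10⁻¹⁸ J.
p = √(2mKE) = √(2 × 9.109 × 10⁻³¹ × 6.792 × 10⁻¹⁸) = 3.518 × 10⁻²⁴ kg·m/s.
λ = h/p = 6.626 × 10⁻³⁴ / 3.518 × 10⁻²⁴ = 1.88 × 10⁻¹⁰ m = 188 pm.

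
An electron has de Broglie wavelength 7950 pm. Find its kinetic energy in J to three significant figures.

p = h/λ = 6.626 × 10⁻³⁴ / 7.950 × 10⁻⁹ = 8.335 × 10⁻²⁶ kg·m/s.
KE = p²/(2m) = (8.335 × 10⁻²⁶)² / (2 × 9.109 × 10⁻³¹) = 3.813 × 10⁻²¹ J = 3.81 × 10⁻²¹ J.

KE = 3.81 × 10⁻²¹ J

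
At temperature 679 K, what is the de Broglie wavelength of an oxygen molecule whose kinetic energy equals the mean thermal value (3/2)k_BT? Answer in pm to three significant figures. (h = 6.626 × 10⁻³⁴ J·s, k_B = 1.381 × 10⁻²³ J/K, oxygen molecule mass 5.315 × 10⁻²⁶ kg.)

λ = 17.1 pm

KE = (3/2)k_BT = 1.5 × 1.381 × 10⁻²³ × 679 = 1.407 × 10⁻²⁰ J.
p = √(2mKE) = √(2 × 5.315 × 10⁻²⁶ × 1.407 × 10⁻²⁰) = 3.867 × 10⁻²³ kg·m/s.
λ = h/p = 1.71 × 10⁻¹¹ m = 17.1 pm.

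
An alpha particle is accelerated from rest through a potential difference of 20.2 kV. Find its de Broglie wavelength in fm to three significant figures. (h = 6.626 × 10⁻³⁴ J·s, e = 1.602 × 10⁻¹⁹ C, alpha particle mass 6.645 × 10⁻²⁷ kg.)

KE = 2eV = 2 × 1.602 × 10⁻¹⁹ × 2.020 × 10⁴ = 6.472 × 10⁻¹⁵ J.
p = √(2mKE) = √(2 × 6.645 × 10⁻²⁷ × 6.472 × 10⁻¹⁵) = 9.274 × 10⁻²¹ kg·m/s.
λ = h/p = 6.626 × 10⁻³⁴ / 9.274 × 10⁻²¹ = 7.14 × 10⁻¹⁴ m = 71.4 fm.

λ = 71.4 fm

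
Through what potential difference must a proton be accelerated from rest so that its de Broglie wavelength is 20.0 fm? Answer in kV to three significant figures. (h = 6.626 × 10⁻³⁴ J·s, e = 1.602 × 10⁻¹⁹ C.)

V = 2050 kV

p = h/λ = 6.626 × 10⁻³⁴ / 2.000 × 10⁻¹⁴ = 3.313 × 10⁻²⁰ kg·m/s.
KE = p²/(2m) = 3.280 × 10⁻¹³ J.
V = KE/e = 3.280 × 10⁻¹³ / (1.602 × 10⁻¹⁹) = 2050 kV.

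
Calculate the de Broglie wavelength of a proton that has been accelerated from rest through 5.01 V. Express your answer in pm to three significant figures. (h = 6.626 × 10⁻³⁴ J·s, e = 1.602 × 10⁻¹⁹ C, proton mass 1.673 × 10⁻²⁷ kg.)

KE = eV = 1.602 × 10⁻¹⁹ × 5.010 = 8.026 × 10⁻¹⁹ J.
p = √(2mKE) = √(2 × 1.673 × 10⁻²⁷ × 8.026 × 10⁻¹⁹) = 5.182 × 10⁻²³ kg·m/s.
λ = h/p = 6.626 × 10⁻³⁴ / 5.182 × 10⁻²³ = 1.28 × 10⁻¹¹ m = 12.8 pm.

λ = 12.8 pm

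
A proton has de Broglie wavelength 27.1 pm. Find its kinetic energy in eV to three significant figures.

p = h/λ = 6.626 × 10⁻³⁴ / 2.710 × 10⁻¹¹ = 2.445 × 10⁻²³ kg·m/s.
KE = p²/(2m) = (2.445 × 10⁻²³)² / (2 × 1.673 × 10⁻²⁷) = 1.787 × 10⁻¹⁹ J = 1.12 eV.

KE = 1.12 eV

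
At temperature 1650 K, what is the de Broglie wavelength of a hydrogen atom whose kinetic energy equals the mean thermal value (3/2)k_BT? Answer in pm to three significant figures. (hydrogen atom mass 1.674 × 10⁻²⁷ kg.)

λ = 61.9 pm

KE = (3/2)k_BT = 1.5 × 1.381 × 10⁻²³ × 1650 = 3.418 × 10⁻²⁰ J.
p = √(2mKE) = √(2 × 1.674 × 10⁻²⁷ × 3.418 × 10⁻²⁰) = 1.070 × 10⁻²³ kg·m/s.
λ = h/p = 6.19 × 10⁻¹¹ m = 61.9 pm.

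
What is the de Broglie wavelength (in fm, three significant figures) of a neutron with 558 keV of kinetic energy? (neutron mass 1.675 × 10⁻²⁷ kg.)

λ = 38.3 fm

KE = 558 keV = 8.939 × 10⁻¹⁴ J.
p = √(2mKE) = √(2 × 1.675 × 10⁻²⁷ × 8.939 × 10⁻¹⁴) = 1.730 × 10⁻²⁰ kg·m/s.
λ = h/p = 6.626 × 10⁻³⁴ / 1.730 × 10⁻²⁰ = 3.83 × 10⁻¹⁴ m = 38.3 fm.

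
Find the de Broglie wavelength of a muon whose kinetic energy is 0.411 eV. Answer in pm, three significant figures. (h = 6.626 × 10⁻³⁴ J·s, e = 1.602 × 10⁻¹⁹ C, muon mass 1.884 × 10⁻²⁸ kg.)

KE = 0.411 eV = 6.584 × 10⁻²⁰ J.
p = √(2mKE) = √(2 × 1.884 × 10⁻²⁸ × 6.584 × 10⁻²⁰) = 4.981 × 10⁻²⁴ kg·m/s.
λ = h/p = 6.626 × 10⁻³⁴ / 4.981 × 10⁻²⁴ = 1.33 × 10⁻¹⁰ m = 133 pm.

λ = 133 pm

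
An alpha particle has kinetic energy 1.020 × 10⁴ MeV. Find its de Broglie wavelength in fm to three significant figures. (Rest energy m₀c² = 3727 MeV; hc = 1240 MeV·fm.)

Total energy E = KE + m₀c² = 1.020 × 10⁴ + 3727 = 13927 MeV.
(pc)² = E² − (m₀c²)² = (13927)² − (3727)² = 1.801 × 10⁸ MeV², so pc = 1.342 × 10⁴ MeV.
λ = hc/(pc) = 1240 MeV·fm / 1.342 × 10⁴ MeV = 0.0924 fm.

λ = 0.0924 fm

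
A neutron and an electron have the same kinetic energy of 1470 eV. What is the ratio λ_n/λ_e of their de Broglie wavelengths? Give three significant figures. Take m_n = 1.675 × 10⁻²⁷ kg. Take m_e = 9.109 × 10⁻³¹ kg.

At fixed KE, p = √(2mKE) so λ = h/p ∝ 1/√m.
λ_n/λ_e = √(m_e/m_n) = √(9.109 × 10⁻³¹/1.675 × 10⁻²⁷) = √(5.438 × 10⁻⁴) = 0.0233.

λ_n/λ_e = 0.0233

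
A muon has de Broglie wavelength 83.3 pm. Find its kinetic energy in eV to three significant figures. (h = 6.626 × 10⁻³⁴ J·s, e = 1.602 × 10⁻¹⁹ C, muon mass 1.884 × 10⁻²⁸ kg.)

p = h/λ = 6.626 × 10⁻³⁴ / 8.330 × 10⁻¹¹ = 7.954 × 10⁻²⁴ kg·m/s.
KE = p²/(2m) = (7.954 × 10⁻²⁴)² / (2 × 1.884 × 10⁻²⁸) = 1.679 × 10⁻¹⁹ J = 1.05 eV.

KE = 1.05 eV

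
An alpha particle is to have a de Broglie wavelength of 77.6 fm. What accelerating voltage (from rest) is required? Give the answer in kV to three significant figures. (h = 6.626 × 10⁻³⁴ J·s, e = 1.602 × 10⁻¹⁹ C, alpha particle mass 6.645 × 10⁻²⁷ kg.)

V = 17.1 kV

p = h/λ = 6.626 × 10⁻³⁴ / 7.760 × 10⁻¹⁴ = 8.539 × 10⁻²¹ kg·m/s.
KE = p²/(2m) = 5.486 × 10⁻¹⁵ J.
V = KE/2e = 5.486 × 10⁻¹⁵ / (2 × 1.602 × 10⁻¹⁹) = 17.1 kV.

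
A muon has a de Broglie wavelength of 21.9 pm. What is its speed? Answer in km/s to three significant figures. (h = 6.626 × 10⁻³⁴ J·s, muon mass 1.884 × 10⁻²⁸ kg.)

v = 161 km/s

p = h/λ = 6.626 × 10⁻³⁴ / 2.190 × 10⁻¹¹ = 3.026 × 10⁻²³ kg·m/s.
v = p/m = 3.026 × 10⁻²³ / 1.884 × 10⁻²⁸ = 1.61 × 10⁵ m/s = 161 km/s.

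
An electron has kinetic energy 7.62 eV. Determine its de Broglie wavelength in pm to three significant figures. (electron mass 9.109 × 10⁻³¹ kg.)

KE = 7.62 eV = 1.221 × 10⁻¹⁸ J.
p = √(2mKE) = √(2 × 9.109 × 10⁻³¹ × 1.221 × 10⁻¹⁸) = 1.491 × 10⁻²⁴ kg·m/s.
λ = h/p = 6.626 × 10⁻³⁴ / 1.491 × 10⁻²⁴ = 4.44 × 10⁻¹⁰ m = 444 pm.

λ = 444 pm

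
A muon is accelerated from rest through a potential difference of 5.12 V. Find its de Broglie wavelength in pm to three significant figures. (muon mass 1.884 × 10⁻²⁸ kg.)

λ = 37.7 pm

KE = eV = 1.602 × 10⁻¹⁹ × 5.120 = 8.202 × 10⁻¹⁹ J.
p = √(2mKE) = √(2 × 1.884 × 10⁻²⁸ × 8.202 × 10⁻¹⁹) = 1.758 × 10⁻²³ kg·m/s.
λ = h/p = 6.626 × 10⁻³⁴ / 1.758 × 10⁻²³ = 3.77 × 10⁻¹¹ m = 37.7 pm.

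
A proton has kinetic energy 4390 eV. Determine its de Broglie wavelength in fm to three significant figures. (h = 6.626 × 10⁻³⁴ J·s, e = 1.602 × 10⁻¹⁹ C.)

λ = 432 fm

KE = 4390 eV = 7.033 × 10⁻¹⁶ J.
p = √(2mKE) = √(2 × 1.673 × 10⁻²⁷ × 7.033 × 10⁻¹⁶) = 1.534 × 10⁻²¹ kg·m/s.
λ = h/p = 6.626 × 10⁻³⁴ / 1.534 × 10⁻²¹ = 4.32 × 10⁻¹³ m = 432 fm.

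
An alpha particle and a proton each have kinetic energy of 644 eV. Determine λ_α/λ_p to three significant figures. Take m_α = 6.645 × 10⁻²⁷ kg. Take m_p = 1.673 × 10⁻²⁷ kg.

λ_α/λ_p = 0.502

At fixed KE, p = √(2mKE) so λ = h/p ∝ 1/√m.
λ_α/λ_p = √(m_p/m_α) = √(1.673 × 10⁻²⁷/6.645 × 10⁻²⁷) = √(0.2518) = 0.502.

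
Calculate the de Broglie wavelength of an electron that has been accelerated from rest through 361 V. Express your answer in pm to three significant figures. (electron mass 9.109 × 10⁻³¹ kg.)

λ = 64.6 pm

KE = eV = 1.602 × 10⁻¹⁹ × 361.0 = 5.783 × 10⁻¹⁷ J.
p = √(2mKE) = √(2 × 9.109 × 10⁻³¹ × 5.783 × 10⁻¹⁷) = 1.026 × 10⁻²³ kg·m/s.
λ = h/p = 6.626 × 10⁻³⁴ / 1.026 × 10⁻²³ = 6.46 × 10⁻¹¹ m = 64.6 pm.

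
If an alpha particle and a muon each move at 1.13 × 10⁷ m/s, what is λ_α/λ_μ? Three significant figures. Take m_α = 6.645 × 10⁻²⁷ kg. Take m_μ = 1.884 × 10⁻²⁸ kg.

λ_α/λ_μ = 0.0284

At fixed v, p = mv so λ = h/(mv) ∝ 1/m.
λ_α/λ_μ = m_μ/m_α = 1.884 × 10⁻²⁸/6.645 × 10⁻²⁷ = 0.0284.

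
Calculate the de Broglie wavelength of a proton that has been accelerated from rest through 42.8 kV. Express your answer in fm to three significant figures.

λ = 138 fm

KE = eV = 1.602 × 10⁻¹⁹ × 4.280 × 10⁴ = 6.857 × 10⁻¹⁵ J.
p = √(2mKE) = √(2 × 1.673 × 10⁻²⁷ × 6.857 × 10⁻¹⁵) = 4.790 × 10⁻²¹ kg·m/s.
λ = h/p = 6.626 × 10⁻³⁴ / 4.790 × 10⁻²¹ = 1.38 × 10⁻¹³ m = 138 fm.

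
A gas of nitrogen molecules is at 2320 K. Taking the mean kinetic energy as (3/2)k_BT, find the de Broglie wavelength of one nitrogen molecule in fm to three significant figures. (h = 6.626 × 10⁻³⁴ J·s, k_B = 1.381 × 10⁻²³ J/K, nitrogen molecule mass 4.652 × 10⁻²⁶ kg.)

KE = (3/2)k_BT = 1.5 × 1.381 × 10⁻²³ × 2320 = 4.806 × 10⁻²⁰ J.
p = √(2mKE) = √(2 × 4.652 × 10⁻²⁶ × 4.806 × 10⁻²⁰) = 6.687 × 10⁻²³ kg·m/s.
λ = h/p = 9.91 × 10⁻¹² m = 9910 fm.

λ = 9910 fm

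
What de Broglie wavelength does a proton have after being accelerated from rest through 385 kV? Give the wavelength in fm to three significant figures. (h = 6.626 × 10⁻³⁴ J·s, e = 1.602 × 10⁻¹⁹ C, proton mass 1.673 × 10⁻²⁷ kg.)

KE = eV = 1.602 × 10⁻¹⁹ × 3.850 × 10⁵ = 6.168 × 10⁻¹⁴ J.
p = √(2mKE) = √(2 × 1.673 × 10⁻²⁷ × 6.168 × 10⁻¹⁴) = 1.437 × 10⁻²⁰ kg·m/s.
λ = h/p = 6.626 × 10⁻³⁴ / 1.437 × 10⁻²⁰ = 4.61 × 10⁻¹⁴ m = 46.1 fm.

λ = 46.1 fm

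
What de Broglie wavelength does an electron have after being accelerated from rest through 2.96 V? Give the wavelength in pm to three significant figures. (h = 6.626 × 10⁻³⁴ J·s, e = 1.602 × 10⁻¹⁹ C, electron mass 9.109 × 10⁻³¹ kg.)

KE = eV = 1.602 × 10⁻¹⁹ × 2.960 = 4.742 × 10⁻¹⁹ J.
p = √(2mKE) = √(2 × 9.109 × 10⁻³¹ × 4.742 × 10⁻¹⁹) = 9.295 × 10⁻²⁵ kg·m/s.
λ = h/p = 6.626 × 10⁻³⁴ / 9.295 × 10⁻²⁵ = 7.13 × 10⁻¹⁰ m = 713 pm.

λ = 713 pm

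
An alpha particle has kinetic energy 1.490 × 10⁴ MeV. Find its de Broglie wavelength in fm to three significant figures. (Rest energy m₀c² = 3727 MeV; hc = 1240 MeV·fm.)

Total energy E = KE + m₀c² = 1.490 × 10⁴ + 3727 = 18627 MeV.
(pc)² = E² − (m₀c²)² = (18627)² − (3727)² = 3.331 × 10⁸ MeV², so pc = 1.825 × 10⁴ MeV.
λ = hc/(pc) = 1240 MeV·fm / 1.825 × 10⁴ MeV = 0.0679 fm.

λ = 0.0679 fm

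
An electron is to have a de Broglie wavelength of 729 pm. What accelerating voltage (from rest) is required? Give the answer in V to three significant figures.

p = h/λ = 6.626 × 10⁻³⁴ / 7.290 × 10⁻¹⁰ = 9.089 × 10⁻²⁵ kg·m/s.
KE = p²/(2m) = 4.535 × 10⁻¹⁹ J.
V = KE/e = 4.535 × 10⁻¹⁹ / (1.602 × 10⁻¹⁹) = 2.83 V.

V = 2.83 V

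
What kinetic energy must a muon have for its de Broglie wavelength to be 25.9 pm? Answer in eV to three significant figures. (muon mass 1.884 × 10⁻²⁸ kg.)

p = h/λ = 6.626 × 10⁻³⁴ / 2.590 × 10⁻¹¹ = 2.558 × 10⁻²³ kg·m/s.
KE = p²/(2m) = (2.558 × 10⁻²³)² / (2 × 1.884 × 10⁻²⁸) = 1.737 × 10⁻¹⁸ J = 10.8 eV.

KE = 10.8 eV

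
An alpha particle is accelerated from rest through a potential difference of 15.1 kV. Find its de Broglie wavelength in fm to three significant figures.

KE = 2eV = 2 × 1.602 × 10⁻¹⁹ × 1.510 × 10⁴ = 4.838 × 10⁻¹⁵ J.
p = √(2mKE) = √(2 × 6.645 × 10⁻²⁷ × 4.838 × 10⁻¹⁵) = 8.019 × 10⁻²¹ kg·m/s.
λ = h/p = 6.626 × 10⁻³⁴ / 8.019 × 10⁻²¹ = 8.26 × 10⁻¹⁴ m = 82.6 fm.

λ = 82.6 fm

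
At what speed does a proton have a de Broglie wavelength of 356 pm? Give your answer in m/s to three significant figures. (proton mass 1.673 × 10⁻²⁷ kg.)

v = 1110 m/s

p = h/λ = 6.626 × 10⁻³⁴ / 3.560 × 10⁻¹⁰ = 1.861 × 10⁻²⁴ kg·m/s.
v = p/m = 1.861 × 10⁻²⁴ / 1.673 × 10⁻²⁷ = 1.11 × 10³ m/s = 1110 m/s.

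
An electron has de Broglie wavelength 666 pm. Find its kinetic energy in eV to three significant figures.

KE = 3.39 eV

p = h/λ = 6.626 × 10⁻³⁴ / 6.660 × 10⁻¹⁰ = 9.949 × 10⁻²⁵ kg·m/s.
KE = p²/(2m) = (9.949 × 10⁻²⁵)² / (2 × 9.109 × 10⁻³¹) = 5.433 × 10⁻¹⁹ J = 3.39 eV.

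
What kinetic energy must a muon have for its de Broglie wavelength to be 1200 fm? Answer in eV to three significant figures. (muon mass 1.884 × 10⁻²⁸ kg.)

p = h/λ = 6.626 × 10⁻³⁴ / 1.200 × 10⁻¹² = 5.522 × 10⁻²² kg·m/s.
KE = p²/(2m) = (5.522 × 10⁻²²)² / (2 × 1.884 × 10⁻²⁸) = 8.092 × 10⁻¹⁶ J = 5050 eV.

KE = 5050 eV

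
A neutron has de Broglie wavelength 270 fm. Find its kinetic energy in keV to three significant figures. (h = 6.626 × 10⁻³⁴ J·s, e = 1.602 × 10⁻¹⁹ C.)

KE = 11.2 keV

p = h/λ = 6.626 × 10⁻³⁴ / 2.700 × 10⁻¹³ = 2.454 × 10⁻²¹ kg·m/s.
KE = p²/(2m) = (2.454 × 10⁻²¹)² / (2 × 1.675 × 10⁻²⁷) = 1.798 × 10⁻¹⁵ J = 11.2 keV.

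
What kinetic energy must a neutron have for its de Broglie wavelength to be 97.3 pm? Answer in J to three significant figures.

p = h/λ = 6.626 × 10⁻³⁴ / 9.730 × 10⁻¹¹ = 6.810 × 10⁻²⁴ kg·m/s.
KE = p²/(2m) = (6.810 × 10⁻²⁴)² / (2 × 1.675 × 10⁻²⁷) = 1.384 × 10⁻²⁰ J = 1.38 × 10⁻²⁰ J.

KE = 1.38 × 10⁻²⁰ J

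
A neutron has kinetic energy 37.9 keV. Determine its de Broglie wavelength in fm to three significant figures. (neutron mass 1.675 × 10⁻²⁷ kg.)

λ = 147 fm

KE = 37.9 keV = 6.072 × 10⁻¹⁵ J.
p = √(2mKE) = √(2 × 1.675 × 10⁻²⁷ × 6.072 × 10⁻¹⁵) = 4.510 × 10⁻²¹ kg·m/s.
λ = h/p = 6.626 × 10⁻³⁴ / 4.510 × 10⁻²¹ = 1.47 × 10⁻¹³ m = 147 fm.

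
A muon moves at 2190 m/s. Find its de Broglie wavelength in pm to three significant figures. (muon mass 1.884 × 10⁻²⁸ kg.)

p = mv = 1.884 × 10⁻²⁸ × 2190 = 4.126 × 10⁻²⁵ kg·m/s.
λ = h/p = 6.626 × 10⁻³⁴ / 4.126 × 10⁻²⁵ = 1.61 × 10⁻⁹ m = 1610 pm.

λ = 1610 pm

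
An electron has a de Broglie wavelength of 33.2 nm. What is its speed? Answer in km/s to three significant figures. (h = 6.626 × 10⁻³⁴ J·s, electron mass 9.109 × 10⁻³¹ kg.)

p = h/λ = 6.626 × 10⁻³⁴ / 3.320 × 10⁻⁸ = 1.996 × 10⁻²⁶ kg·m/s.
v = p/m = 1.996 × 10⁻²⁶ / 9.109 × 10⁻³¹ = 2.19 × 10⁴ m/s = 21.9 km/s.

v = 21.9 km/s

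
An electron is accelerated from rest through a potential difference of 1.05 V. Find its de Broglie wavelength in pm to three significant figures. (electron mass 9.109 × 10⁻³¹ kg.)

λ = 1200 pm

KE = eV = 1.602 × 10⁻¹⁹ × 1.050 = 1.682 × 10⁻¹⁹ J.
p = √(2mKE) = √(2 × 9.109 × 10⁻³¹ × 1.682 × 10⁻¹⁹) = 5.536 × 10⁻²⁵ kg·m/s.
λ = h/p = 6.626 × 10⁻³⁴ / 5.536 × 10⁻²⁵ = 1.20 × 10⁻⁹ m = 1200 pm.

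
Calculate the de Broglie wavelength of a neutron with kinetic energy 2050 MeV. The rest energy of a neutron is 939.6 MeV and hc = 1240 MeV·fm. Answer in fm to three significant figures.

Total energy E = KE + m₀c² = 2050 + 939.6 = 2989.6 MeV.
(pc)² = E² − (m₀c²)² = (2989.6)² − (939.6)² = 8.055 × 10⁶ MeV², so pc = 2838 MeV.
λ = hc/(pc) = 1240 MeV·fm / 2838 MeV = 0.437 fm.

λ = 0.437 fm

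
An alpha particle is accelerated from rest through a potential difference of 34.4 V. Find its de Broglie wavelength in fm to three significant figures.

KE = 2eV = 2 × 1.602 × 10⁻¹⁹ × 34.40 = 1.102 × 10⁻¹⁷ J.
p = √(2mKE) = √(2 × 6.645 × 10⁻²⁷ × 1.102 × 10⁻¹⁷) = 3.827 × 10⁻²² kg·m/s.
λ = h/p = 6.626 × 10⁻³⁴ / 3.827 × 10⁻²² = 1.73 × 10⁻¹² m = 1730 fm.

λ = 1730 fm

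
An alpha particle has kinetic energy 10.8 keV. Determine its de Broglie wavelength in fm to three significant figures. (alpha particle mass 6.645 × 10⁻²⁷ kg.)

λ = 138 fm

KE = 10.8 keV = 1.730 × 10⁻¹⁵ J.
p = √(2mKE) = √(2 × 6.645 × 10⁻²⁷ × 1.730 × 10⁻¹⁵) = 4.795 × 10⁻²¹ kg·m/s.
λ = h/p = 6.626 × 10⁻³⁴ / 4.795 × 10⁻²¹ = 1.38 × 10⁻¹³ m = 138 fm.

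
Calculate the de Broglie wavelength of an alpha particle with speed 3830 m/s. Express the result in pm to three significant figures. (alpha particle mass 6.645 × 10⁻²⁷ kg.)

λ = 26.0 pm

p = mv = 6.645 × 10⁻²⁷ × 3830 = 2.545 × 10⁻²³ kg·m/s.
λ = h/p = 6.626 × 10⁻³⁴ / 2.545 × 10⁻²³ = 2.60 × 10⁻¹¹ m = 26.0 pm.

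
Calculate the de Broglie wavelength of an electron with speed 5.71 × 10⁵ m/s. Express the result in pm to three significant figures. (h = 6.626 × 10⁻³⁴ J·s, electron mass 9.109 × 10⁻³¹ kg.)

p = mv = 9.109 × 10⁻³¹ × 5.71 × 10⁵ = 5.201 × 10⁻²⁵ kg·m/s.
λ = h/p = 6.626 × 10⁻³⁴ / 5.201 × 10⁻²⁵ = 1.27 × 10⁻⁹ m = 1270 pm.

λ = 1270 pm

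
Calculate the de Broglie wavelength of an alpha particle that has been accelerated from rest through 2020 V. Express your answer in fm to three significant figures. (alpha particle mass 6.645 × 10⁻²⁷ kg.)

λ = 226 fm

KE = 2eV = 2 × 1.602 × 10⁻¹⁹ × 2020 = 6.472 × 10⁻¹⁶ J.
p = √(2mKE) = √(2 × 6.645 × 10⁻²⁷ × 6.472 × 10⁻¹⁶) = 2.933 × 10⁻²¹ kg·m/s.
λ = h/p = 6.626 × 10⁻³⁴ / 2.933 × 10⁻²¹ = 2.26 × 10⁻¹³ m = 226 fm.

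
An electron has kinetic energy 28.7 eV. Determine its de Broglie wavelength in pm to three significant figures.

λ = 229 pm

KE = 28.7 eV = 4.598 × 10⁻¹⁸ J.
p = √(2mKE) = √(2 × 9.109 × 10⁻³¹ × 4.598 × 10⁻¹⁸) = 2.894 × 10⁻²⁴ kg·m/s.
λ = h/p = 6.626 × 10⁻³⁴ / 2.894 × 10⁻²⁴ = 2.29 × 10⁻¹⁰ m = 229 pm.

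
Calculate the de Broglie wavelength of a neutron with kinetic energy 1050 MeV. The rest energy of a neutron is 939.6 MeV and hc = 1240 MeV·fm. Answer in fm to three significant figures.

Total energy E = KE + m₀c² = 1050 + 939.6 = 1989.6 MeV.
(pc)² = E² − (m₀c²)² = (1989.6)² − (939.6)² = 3.076 × 10⁶ MeV², so pc = 1754 MeV.
λ = hc/(pc) = 1240 MeV·fm / 1754 MeV = 0.707 fm.

λ = 0.707 fm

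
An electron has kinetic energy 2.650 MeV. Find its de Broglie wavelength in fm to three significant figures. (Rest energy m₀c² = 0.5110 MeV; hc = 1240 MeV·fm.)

Total energy E = KE + m₀c² = 2.650 + 0.5110 = 3.1610 MeV.
(pc)² = E² − (m₀c²)² = (3.1610)² − (0.5110)² = 9.731 MeV², so pc = 3.119 MeV.
λ = hc/(pc) = 1240 MeV·fm / 3.119 MeV = 398 fm.

λ = 398 fm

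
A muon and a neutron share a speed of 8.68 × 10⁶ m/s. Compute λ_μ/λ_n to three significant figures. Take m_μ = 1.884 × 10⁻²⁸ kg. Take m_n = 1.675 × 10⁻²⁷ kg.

λ_μ/λ_n = 8.89

At fixed v, p = mv so λ = h/(mv) ∝ 1/m.
λ_μ/λ_n = m_n/m_μ = 1.675 × 10⁻²⁷/1.884 × 10⁻²⁸ = 8.89.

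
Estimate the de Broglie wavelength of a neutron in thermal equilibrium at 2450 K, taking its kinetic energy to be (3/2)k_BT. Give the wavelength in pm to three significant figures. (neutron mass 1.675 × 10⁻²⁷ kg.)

λ = 50.8 pm

KE = (3/2)k_BT = 1.5 × 1.381 × 10⁻²³ × 2450 = 5.075 × 10⁻²⁰ J.
p = √(2mKE) = √(2 × 1.675 × 10⁻²⁷ × 5.075 × 10⁻²⁰) = 1.304 × 10⁻²³ kg·m/s.
λ = h/p = 5.08 × 10⁻¹¹ m = 50.8 pm.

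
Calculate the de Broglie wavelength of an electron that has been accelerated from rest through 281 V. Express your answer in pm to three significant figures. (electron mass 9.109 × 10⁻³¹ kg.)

KE = eV = 1.602 × 10⁻¹⁹ × 281.0 = 4.502 × 10⁻¹⁷ J.
p = √(2mKE) = √(2 × 9.109 × 10⁻³¹ × 4.502 × 10⁻¹⁷) = 9.056 × 10⁻²⁴ kg·m/s.
λ = h/p = 6.626 × 10⁻³⁴ / 9.056 × 10⁻²⁴ = 7.32 × 10⁻¹¹ m = 73.2 pm.

λ = 73.2 pm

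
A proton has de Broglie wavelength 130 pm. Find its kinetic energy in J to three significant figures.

KE = 7.76 × 10⁻²¹ J

p = h/λ = 6.626 × 10⁻³⁴ / 1.300 × 10⁻¹⁰ = 5.097 × 10⁻²⁴ kg·m/s.
KE = p²/(2m) = (5.097 × 10⁻²⁴)² / (2 × 1.673 × 10⁻²⁷) = 7.764 × 10⁻²¹ J = 7.76 × 10⁻²¹ J.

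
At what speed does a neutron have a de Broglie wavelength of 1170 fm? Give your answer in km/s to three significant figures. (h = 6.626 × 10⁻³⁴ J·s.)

v = 338 km/s

p = h/λ = 6.626 × 10⁻³⁴ / 1.170 × 10⁻¹² = 5.663 × 10⁻²² kg·m/s.
v = p/m = 5.663 × 10⁻²² / 1.675 × 10⁻²⁷ = 3.38 × 10⁵ m/s = 338 km/s.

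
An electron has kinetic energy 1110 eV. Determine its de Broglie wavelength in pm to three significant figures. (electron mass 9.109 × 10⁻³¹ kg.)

λ = 36.8 pm

KE = 1110 eV = 1.778 × 10⁻¹⁶ J.
p = √(2mKE) = √(2 × 9.109 × 10⁻³¹ × 1.778 × 10⁻¹⁶) = 1.800 × 10⁻²³ kg·m/s.
λ = h/p = 6.626 × 10⁻³⁴ / 1.800 × 10⁻²³ = 3.68 × 10⁻¹¹ m = 36.8 pm.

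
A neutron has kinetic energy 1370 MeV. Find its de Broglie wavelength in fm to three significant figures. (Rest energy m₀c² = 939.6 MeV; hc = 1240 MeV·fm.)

λ = 0.588 fm

Total energy E = KE + m₀c² = 1370 + 939.6 = 2309.6 MeV.
(pc)² = E² − (m₀c²)² = (2309.6)² − (939.6)² = 4.451 × 10⁶ MeV², so pc = 2110 MeV.
λ = hc/(pc) = 1240 MeV·fm / 2110 MeV = 0.588 fm.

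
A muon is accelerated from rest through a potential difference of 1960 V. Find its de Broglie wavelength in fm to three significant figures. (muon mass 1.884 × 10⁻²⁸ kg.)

KE = eV = 1.602 × 10⁻¹⁹ × 1960 = 3.140 × 10⁻¹⁶ J.
p = √(2mKE) = √(2 × 1.884 × 10⁻²⁸ × 3.140 × 10⁻¹⁶) = 3.440 × 10⁻²² kg·m/s.
λ = h/p = 6.626 × 10⁻³⁴ / 3.440 × 10⁻²² = 1.93 × 10⁻¹² m = 1930 fm.

λ = 1930 fm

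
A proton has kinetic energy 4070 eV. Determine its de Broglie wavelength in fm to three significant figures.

λ = 449 fm

KE = 4070 eV = 6.520 × 10⁻¹⁶ J.
p = √(2mKE) = √(2 × 1.673 × 10⁻²⁷ × 6.520 × 10⁻¹⁶) = 1.477 × 10⁻²¹ kg·m/s.
λ = h/p = 6.626 × 10⁻³⁴ / 1.477 × 10⁻²¹ = 4.49 × 10⁻¹³ m = 449 fm.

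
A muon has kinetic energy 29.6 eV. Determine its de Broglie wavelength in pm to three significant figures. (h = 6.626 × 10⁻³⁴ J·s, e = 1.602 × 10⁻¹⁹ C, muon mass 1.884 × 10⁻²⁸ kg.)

KE = 29.6 eV = 4.742 × 10⁻¹⁸ J.
p = √(2mKE) = √(2 × 1.884 × 10⁻²⁸ × 4.742 × 10⁻¹⁸) = 4.227 × 10⁻²³ kg·m/s.
λ = h/p = 6.626 × 10⁻³⁴ / 4.227 × 10⁻²³ = 1.57 × 10⁻¹¹ m = 15.7 pm.

λ = 15.7 pm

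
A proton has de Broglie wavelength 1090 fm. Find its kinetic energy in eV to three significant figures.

p = h/λ = 6.626 × 10⁻³⁴ / 1.090 × 10⁻¹² = 6.079 × 10⁻²² kg·m/s.
KE = p²/(2m) = (6.079 × 10⁻²²)² / (2 × 1.673 × 10⁻²⁷) = 1.104 × 10⁻¹⁶ J = 689 eV.

KE = 689 eV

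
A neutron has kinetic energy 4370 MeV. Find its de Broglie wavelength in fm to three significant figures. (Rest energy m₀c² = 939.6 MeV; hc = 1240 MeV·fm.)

Total energy E = KE + m₀c² = 4370 + 939.6 = 5309.6 MeV.
(pc)² = E² − (m₀c²)² = (5309.6)² − (939.6)² = 2.731 × 10⁷ MeV², so pc = 5226 MeV.
λ = hc/(pc) = 1240 MeV·fm / 5226 MeV = 0.237 fm.

λ = 0.237 fm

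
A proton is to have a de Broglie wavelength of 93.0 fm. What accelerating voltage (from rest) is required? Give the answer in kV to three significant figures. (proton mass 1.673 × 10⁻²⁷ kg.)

V = 94.7 kV

p = h/λ = 6.626 × 10⁻³⁴ / 9.300 × 10⁻¹⁴ = 7.125 × 10⁻²¹ kg·m/s.
KE = p²/(2m) = 1.517 × 10⁻¹⁴ J.
V = KE/e = 1.517 × 10⁻¹⁴ / (1.602 × 10⁻¹⁹) = 94.7 kV.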